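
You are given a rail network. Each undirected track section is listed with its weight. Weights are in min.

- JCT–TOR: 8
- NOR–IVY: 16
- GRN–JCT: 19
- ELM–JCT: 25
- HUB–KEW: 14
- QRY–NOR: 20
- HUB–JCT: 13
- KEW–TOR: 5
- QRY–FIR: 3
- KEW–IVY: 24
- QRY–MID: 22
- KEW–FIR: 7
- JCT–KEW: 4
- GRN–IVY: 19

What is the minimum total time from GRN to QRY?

33 min

Compare a few routes:
GRN → IVY → KEW → FIR → QRY: 19+24+7+3 = 53
GRN → JCT → TOR → KEW → FIR → QRY: 19+8+5+7+3 = 42
GRN → JCT → KEW → FIR → QRY: 19+4+7+3 = 33
The minimum is 33 min via GRN → JCT → KEW → FIR → QRY.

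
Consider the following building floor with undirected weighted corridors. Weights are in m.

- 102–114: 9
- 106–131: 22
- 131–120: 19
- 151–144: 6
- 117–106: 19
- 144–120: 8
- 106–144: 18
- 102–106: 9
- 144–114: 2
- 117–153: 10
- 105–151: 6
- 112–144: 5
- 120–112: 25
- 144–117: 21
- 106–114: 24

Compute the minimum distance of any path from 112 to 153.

36 m

Enumerating some paths:
112 - 144 - 114 - 106 - 117 - 153: 5+2+24+19+10 = 60
112 - 144 - 106 - 117 - 153: 5+18+19+10 = 52
112 - 144 - 117 - 153: 5+21+10 = 36
112 - 144 - 114 - 102 - 106 - 117 - 153: 5+2+9+9+19+10 = 54
Cheapest is 112 - 144 - 117 - 153 at 36 m.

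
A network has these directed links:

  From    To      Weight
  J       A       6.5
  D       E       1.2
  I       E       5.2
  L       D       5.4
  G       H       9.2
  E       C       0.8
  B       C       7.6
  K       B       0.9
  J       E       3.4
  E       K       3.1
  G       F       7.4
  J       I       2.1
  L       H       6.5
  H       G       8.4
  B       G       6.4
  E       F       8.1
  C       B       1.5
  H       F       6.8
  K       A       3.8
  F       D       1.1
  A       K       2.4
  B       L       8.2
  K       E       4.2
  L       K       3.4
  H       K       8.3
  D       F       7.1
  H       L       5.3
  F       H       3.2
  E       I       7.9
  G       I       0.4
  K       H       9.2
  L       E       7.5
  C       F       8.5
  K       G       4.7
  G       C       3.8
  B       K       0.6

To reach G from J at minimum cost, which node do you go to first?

Compare a few routes:
J - E - K - G: 3.4+3.1+4.7 = 11.2
J - E - C - B - K - G: 3.4+0.8+1.5+0.6+4.7 = 11
J - E - C - B - G: 3.4+0.8+1.5+6.4 = 12.1
Cheapest is J - E - C - B - K - G at 11.
So from J the first move is to E.

E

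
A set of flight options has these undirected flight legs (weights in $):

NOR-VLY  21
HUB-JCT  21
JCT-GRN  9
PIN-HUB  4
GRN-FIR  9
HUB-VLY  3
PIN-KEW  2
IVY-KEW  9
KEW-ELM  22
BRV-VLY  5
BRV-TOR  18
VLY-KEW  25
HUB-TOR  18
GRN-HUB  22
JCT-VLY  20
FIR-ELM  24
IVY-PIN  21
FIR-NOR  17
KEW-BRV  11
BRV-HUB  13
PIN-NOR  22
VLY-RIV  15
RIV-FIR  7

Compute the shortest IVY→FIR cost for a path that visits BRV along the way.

Best IVY to BRV: IVY–KEW–BRV costing 20
Best BRV to FIR: BRV–VLY–RIV–FIR costing 27
Total via BRV: 20 + 27 = $47.

$47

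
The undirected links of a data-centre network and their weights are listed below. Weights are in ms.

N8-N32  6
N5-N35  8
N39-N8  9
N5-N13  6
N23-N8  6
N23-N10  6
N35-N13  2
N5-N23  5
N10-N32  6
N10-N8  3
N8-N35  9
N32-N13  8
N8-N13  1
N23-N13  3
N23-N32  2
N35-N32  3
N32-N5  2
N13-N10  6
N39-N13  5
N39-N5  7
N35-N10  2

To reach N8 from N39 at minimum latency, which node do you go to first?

N13

Candidate routes:
N39–N8: 9 = 9
N39–N13–N8: 5+1 = 6
N39–N13–N35–N10–N8: 5+2+2+3 = 12
N39–N13–N23–N8: 5+3+6 = 14
The minimum is 6 ms via N39–N13–N8.
So from N39 the first move is to N13.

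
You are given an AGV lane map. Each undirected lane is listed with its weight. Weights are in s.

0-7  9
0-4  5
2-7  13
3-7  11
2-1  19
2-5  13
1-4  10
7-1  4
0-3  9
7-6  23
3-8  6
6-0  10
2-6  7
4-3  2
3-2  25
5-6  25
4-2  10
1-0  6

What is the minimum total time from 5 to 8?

Shortest distances from 5:
5: 0
2: 13  (via 5)
6: 20  (via 2)
4: 23  (via 2)
3: 25  (via 4)
7: 26  (via 2)
0: 28  (via 4)
1: 30  (via 7)
8: 31  (via 3)
Shortest route: 5 → 2 → 4 → 3 → 8 = 31 s.

31 s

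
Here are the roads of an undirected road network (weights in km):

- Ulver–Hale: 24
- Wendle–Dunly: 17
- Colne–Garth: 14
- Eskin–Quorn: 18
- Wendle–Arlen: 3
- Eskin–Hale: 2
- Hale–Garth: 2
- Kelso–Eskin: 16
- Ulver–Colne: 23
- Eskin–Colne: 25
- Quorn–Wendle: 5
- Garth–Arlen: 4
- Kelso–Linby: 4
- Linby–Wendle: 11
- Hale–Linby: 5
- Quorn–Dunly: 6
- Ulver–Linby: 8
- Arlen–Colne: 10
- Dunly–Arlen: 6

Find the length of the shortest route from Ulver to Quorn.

24 km

Compare a few routes:
Ulver - Linby - Hale - Garth - Arlen - Wendle - Quorn: 8+5+2+4+3+5 = 27
Ulver - Linby - Wendle - Quorn: 8+11+5 = 24
Ulver - Linby - Hale - Garth - Arlen - Dunly - Quorn: 8+5+2+4+6+6 = 31
Ulver - Linby - Hale - Eskin - Quorn: 8+5+2+18 = 33
The minimum is 24 km via Ulver - Linby - Wendle - Quorn.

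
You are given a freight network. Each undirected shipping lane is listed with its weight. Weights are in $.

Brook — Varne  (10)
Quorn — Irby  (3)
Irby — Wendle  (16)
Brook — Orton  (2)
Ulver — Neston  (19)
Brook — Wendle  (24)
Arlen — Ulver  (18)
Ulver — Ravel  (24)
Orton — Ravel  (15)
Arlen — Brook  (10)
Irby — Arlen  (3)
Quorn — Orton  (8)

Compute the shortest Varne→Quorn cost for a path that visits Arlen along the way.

Shortest Varne→Arlen: Varne → Brook → Arlen = 20
Best Arlen to Quorn: Arlen → Irby → Quorn costing 6
Total via Arlen: 20 + 6 = $26.

$26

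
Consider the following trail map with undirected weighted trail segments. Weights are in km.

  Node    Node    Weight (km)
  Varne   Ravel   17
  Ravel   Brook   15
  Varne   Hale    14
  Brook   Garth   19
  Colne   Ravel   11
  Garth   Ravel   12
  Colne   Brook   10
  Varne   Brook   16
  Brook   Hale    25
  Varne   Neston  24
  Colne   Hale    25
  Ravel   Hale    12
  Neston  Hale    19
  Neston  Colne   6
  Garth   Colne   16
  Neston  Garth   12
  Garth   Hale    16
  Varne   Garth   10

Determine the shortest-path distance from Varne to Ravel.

Enumerating some paths:
Varne–Hale–Ravel: 14+12 = 26
Varne–Ravel: 17 = 17
Varne–Garth–Ravel: 10+12 = 22
Varne–Brook–Ravel: 16+15 = 31
Cheapest is Varne–Ravel at 17 km.

17 km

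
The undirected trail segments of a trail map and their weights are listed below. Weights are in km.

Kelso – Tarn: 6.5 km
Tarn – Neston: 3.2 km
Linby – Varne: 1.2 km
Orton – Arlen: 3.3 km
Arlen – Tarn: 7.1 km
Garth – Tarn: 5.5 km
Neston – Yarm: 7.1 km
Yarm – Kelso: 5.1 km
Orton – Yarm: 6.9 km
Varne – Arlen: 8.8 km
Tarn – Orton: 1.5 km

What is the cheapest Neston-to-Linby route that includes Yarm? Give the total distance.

27.3 km

Best Neston to Yarm: Neston → Yarm costing 7.1
Shortest Yarm→Linby: Yarm → Orton → Arlen → Varne → Linby = 20.2
Total via Yarm: 7.1 + 20.2 = 27.3 km.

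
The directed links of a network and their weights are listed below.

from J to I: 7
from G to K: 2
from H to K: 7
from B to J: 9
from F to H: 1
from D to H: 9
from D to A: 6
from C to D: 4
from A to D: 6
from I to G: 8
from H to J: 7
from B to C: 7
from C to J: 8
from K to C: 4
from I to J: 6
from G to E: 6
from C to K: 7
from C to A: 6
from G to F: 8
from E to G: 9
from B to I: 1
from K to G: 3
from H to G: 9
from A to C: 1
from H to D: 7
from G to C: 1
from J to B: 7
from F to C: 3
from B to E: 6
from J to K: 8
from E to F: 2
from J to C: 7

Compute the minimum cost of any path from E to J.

10

Settle nodes by increasing distance from E:
E: 0
F: 2  (via E)
H: 3  (via F)
C: 5  (via F)
D: 9  (via C)
G: 9  (via E)
J: 10  (via H)
Shortest route: E → F → H → J = 10.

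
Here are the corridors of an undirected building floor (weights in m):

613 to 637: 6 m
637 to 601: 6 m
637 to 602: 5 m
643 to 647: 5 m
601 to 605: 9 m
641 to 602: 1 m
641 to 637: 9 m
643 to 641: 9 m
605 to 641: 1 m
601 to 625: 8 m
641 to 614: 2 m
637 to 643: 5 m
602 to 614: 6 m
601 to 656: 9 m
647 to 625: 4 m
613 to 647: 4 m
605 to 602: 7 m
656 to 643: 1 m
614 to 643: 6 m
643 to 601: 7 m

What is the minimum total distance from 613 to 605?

13 m

Running Dijkstra from 613:
613: 0
647: 4  (via 613)
637: 6  (via 613)
625: 8  (via 647)
643: 9  (via 647)
656: 10  (via 643)
602: 11  (via 637)
641: 12  (via 602)
601: 12  (via 637)
605: 13  (via 641)
Shortest route: 613 → 637 → 602 → 641 → 605 = 13 m.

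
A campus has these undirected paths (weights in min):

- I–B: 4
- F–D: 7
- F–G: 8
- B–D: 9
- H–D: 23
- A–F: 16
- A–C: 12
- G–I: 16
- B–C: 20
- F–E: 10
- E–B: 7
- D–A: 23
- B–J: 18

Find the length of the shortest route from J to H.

50 min

Compare a few routes:
J–B–E–F–D–H: 18+7+10+7+23 = 65
J–B–C–A–D–H: 18+20+12+23+23 = 96
J–B–I–G–F–D–H: 18+4+16+8+7+23 = 76
J–B–D–H: 18+9+23 = 50
The minimum is 50 min via J–B–D–H.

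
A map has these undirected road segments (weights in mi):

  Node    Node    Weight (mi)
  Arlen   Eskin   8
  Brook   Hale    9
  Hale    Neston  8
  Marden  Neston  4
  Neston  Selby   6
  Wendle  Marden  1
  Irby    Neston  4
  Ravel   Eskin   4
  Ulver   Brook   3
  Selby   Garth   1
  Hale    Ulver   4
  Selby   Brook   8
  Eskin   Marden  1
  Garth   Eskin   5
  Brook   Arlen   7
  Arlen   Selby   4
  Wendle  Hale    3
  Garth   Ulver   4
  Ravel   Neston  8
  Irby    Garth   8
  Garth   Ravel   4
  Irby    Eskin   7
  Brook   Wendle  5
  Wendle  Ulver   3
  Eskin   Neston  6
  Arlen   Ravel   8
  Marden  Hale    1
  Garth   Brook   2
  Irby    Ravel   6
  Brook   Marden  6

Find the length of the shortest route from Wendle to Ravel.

6 mi

Candidate routes:
Wendle → Marden → Eskin → Ravel: 1+1+4 = 6
Wendle → Hale → Marden → Eskin → Ravel: 3+1+1+4 = 9
Cheapest is Wendle → Marden → Eskin → Ravel at 6 mi.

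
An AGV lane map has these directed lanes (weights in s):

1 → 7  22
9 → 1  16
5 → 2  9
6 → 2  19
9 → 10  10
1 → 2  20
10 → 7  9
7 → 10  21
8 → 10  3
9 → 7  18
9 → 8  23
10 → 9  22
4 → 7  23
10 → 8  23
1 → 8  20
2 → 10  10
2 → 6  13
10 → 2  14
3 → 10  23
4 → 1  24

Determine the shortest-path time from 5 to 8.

Shortest distances from 5:
5: 0
2: 9  (via 5)
10: 19  (via 2)
6: 22  (via 2)
7: 28  (via 10)
9: 41  (via 10)
8: 42  (via 10)
Shortest route: 5–2–10–8 = 42 s.

42 s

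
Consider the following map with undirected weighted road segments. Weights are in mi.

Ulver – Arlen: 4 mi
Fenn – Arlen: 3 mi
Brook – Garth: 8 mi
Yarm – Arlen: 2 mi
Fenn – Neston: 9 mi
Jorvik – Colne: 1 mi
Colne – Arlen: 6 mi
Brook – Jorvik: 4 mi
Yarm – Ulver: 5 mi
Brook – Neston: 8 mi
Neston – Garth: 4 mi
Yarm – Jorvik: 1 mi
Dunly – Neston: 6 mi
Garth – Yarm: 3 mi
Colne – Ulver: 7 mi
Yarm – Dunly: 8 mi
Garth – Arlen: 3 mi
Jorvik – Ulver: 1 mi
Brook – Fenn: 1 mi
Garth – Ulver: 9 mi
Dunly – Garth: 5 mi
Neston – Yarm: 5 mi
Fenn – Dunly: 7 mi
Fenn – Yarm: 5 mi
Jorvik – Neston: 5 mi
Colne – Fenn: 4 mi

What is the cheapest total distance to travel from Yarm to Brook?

Shortest distances from Yarm:
Yarm: 0
Jorvik: 1  (via Yarm)
Colne: 2  (via Jorvik)
Ulver: 2  (via Jorvik)
Arlen: 2  (via Yarm)
Garth: 3  (via Yarm)
Fenn: 5  (via Yarm)
Brook: 5  (via Jorvik)
Shortest route: Yarm–Jorvik–Brook = 5 mi.

5 mi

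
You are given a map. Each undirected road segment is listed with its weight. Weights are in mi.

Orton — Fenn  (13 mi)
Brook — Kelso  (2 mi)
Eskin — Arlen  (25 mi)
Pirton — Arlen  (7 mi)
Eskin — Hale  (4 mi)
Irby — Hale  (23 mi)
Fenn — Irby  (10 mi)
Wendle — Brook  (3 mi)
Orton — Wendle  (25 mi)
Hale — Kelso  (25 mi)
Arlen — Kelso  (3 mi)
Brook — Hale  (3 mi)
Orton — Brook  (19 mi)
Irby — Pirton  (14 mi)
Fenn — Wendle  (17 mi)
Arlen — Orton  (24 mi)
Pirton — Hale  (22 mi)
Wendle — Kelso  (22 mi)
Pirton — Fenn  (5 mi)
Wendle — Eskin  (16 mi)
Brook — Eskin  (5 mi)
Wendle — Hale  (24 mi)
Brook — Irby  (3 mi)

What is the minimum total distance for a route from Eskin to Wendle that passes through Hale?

Shortest Eskin→Hale: Eskin–Hale = 4
Shortest Hale→Wendle: Hale–Brook–Wendle = 6
Total via Hale: 4 + 6 = 10 mi.

10 mi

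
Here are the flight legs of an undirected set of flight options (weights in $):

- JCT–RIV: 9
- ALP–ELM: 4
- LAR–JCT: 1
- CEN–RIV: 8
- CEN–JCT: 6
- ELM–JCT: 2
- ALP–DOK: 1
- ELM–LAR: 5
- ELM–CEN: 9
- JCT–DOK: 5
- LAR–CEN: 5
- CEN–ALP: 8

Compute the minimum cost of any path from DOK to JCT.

$5

Settle nodes by increasing distance from DOK:
DOK: 0
ALP: 1  (via DOK)
JCT: 5  (via DOK)
Shortest route: DOK → JCT = $5.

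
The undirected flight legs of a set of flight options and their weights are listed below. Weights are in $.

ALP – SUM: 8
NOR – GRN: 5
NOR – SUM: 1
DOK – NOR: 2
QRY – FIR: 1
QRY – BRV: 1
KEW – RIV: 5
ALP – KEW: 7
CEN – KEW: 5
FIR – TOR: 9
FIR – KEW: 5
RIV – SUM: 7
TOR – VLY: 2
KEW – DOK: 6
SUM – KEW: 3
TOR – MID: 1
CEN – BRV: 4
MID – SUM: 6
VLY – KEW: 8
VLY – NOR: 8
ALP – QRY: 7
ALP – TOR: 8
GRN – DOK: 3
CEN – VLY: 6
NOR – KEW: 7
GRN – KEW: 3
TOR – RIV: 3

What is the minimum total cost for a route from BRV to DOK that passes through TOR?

$21

Shortest BRV→TOR: BRV–QRY–FIR–TOR = 11
Best TOR to DOK: TOR–MID–SUM–NOR–DOK costing 10
Total via TOR: 11 + 10 = $21.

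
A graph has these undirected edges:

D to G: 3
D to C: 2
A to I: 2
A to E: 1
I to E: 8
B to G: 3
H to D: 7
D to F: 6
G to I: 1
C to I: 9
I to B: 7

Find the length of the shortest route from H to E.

Shortest distances from H:
H: 0
D: 7  (via H)
C: 9  (via D)
G: 10  (via D)
I: 11  (via G)
A: 13  (via I)
B: 13  (via G)
F: 13  (via D)
E: 14  (via A)
Shortest route: H → D → G → I → A → E = 14.

14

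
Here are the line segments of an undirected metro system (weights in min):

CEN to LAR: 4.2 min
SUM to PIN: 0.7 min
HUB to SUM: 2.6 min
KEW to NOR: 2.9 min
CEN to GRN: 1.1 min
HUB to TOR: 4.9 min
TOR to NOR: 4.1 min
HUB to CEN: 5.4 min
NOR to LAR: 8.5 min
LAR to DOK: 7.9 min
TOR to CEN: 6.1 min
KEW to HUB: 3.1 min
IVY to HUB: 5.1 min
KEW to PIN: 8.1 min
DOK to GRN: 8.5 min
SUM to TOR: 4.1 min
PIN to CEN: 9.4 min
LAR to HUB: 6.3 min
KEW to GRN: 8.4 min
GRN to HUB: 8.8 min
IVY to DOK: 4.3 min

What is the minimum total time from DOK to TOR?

14.3 min

Settle nodes by increasing distance from DOK:
DOK: 0
IVY: 4.3  (via DOK)
LAR: 7.9  (via DOK)
GRN: 8.5  (via DOK)
HUB: 9.4  (via IVY)
CEN: 9.6  (via GRN)
SUM: 12  (via HUB)
KEW: 12.5  (via HUB)
PIN: 12.7  (via SUM)
TOR: 14.3  (via HUB)
Shortest route: DOK → IVY → HUB → TOR = 14.3 min.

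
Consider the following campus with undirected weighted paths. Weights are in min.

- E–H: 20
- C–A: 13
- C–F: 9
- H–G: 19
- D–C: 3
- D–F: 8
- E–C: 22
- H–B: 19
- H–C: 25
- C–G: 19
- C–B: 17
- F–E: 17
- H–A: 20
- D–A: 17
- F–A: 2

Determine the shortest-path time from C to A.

Candidate routes:
C–F–A: 9+2 = 11
C–D–A: 3+17 = 20
C–A: 13 = 13
C–D–F–A: 3+8+2 = 13
The minimum is 11 min via C–F–A.

11 min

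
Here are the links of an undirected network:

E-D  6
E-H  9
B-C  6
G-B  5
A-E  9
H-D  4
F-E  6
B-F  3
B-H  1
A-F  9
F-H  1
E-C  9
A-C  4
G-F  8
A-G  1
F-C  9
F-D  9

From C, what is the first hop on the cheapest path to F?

Enumerating some paths:
C–F: 9 = 9
C–B–F: 6+3 = 9
C–B–H–F: 6+1+1 = 8
Cheapest is C–B–H–F at 8.
So from C the first move is to B.

B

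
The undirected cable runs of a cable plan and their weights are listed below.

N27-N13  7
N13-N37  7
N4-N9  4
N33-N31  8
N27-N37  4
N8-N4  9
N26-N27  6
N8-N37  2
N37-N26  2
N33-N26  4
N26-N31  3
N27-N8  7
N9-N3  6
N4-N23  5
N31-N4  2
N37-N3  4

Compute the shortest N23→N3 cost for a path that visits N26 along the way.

16

Shortest N23→N26: N23–N4–N31–N26 = 10
Best N26 to N3: N26–N37–N3 costing 6
Total via N26: 10 + 6 = 16.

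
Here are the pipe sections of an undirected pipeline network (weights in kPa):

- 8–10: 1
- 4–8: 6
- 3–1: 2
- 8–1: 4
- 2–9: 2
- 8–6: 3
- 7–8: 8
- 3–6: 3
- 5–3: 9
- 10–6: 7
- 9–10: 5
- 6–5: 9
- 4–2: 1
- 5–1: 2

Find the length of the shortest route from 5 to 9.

12 kPa

Running Dijkstra from 5:
5: 0
1: 2  (via 5)
3: 4  (via 1)
8: 6  (via 1)
6: 7  (via 3)
10: 7  (via 8)
4: 12  (via 8)
9: 12  (via 10)
Shortest route: 5–1–8–10–9 = 12 kPa.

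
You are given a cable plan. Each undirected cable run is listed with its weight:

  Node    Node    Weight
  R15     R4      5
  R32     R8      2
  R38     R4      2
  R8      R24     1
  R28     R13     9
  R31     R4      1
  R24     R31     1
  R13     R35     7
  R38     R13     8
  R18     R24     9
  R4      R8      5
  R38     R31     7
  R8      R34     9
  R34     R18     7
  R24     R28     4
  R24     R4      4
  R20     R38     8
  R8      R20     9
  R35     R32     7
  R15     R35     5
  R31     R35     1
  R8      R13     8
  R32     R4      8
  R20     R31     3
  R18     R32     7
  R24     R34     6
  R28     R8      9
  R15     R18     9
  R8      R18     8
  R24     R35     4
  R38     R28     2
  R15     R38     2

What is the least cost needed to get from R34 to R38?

10

Settle nodes by increasing distance from R34:
R34: 0
R24: 6  (via R34)
R8: 7  (via R24)
R31: 7  (via R24)
R18: 7  (via R34)
R4: 8  (via R31)
R35: 8  (via R31)
R32: 9  (via R8)
R28: 10  (via R24)
R38: 10  (via R4)
Shortest route: R34–R24–R31–R4–R38 = 10.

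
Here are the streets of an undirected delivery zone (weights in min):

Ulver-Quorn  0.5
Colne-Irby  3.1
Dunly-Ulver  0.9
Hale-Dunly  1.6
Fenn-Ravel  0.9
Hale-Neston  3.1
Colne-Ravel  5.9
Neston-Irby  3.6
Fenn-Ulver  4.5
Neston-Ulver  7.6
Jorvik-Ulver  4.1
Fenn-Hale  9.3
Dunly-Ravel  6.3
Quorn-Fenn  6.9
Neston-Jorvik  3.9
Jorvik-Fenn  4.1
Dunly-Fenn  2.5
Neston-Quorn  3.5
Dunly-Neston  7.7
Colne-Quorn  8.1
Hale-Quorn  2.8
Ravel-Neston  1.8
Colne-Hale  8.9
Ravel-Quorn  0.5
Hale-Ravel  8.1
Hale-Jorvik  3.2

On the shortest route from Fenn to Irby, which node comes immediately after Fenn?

Ravel

Compare a few routes:
Fenn - Ravel - Colne - Irby: 0.9+5.9+3.1 = 9.9
Fenn - Dunly - Ulver - Quorn - Ravel - Neston - Irby: 2.5+0.9+0.5+0.5+1.8+3.6 = 9.8
Fenn - Ravel - Quorn - Neston - Irby: 0.9+0.5+3.5+3.6 = 8.5
Fenn - Ravel - Neston - Irby: 0.9+1.8+3.6 = 6.3
The minimum is 6.3 min via Fenn - Ravel - Neston - Irby.
So from Fenn the first move is to Ravel.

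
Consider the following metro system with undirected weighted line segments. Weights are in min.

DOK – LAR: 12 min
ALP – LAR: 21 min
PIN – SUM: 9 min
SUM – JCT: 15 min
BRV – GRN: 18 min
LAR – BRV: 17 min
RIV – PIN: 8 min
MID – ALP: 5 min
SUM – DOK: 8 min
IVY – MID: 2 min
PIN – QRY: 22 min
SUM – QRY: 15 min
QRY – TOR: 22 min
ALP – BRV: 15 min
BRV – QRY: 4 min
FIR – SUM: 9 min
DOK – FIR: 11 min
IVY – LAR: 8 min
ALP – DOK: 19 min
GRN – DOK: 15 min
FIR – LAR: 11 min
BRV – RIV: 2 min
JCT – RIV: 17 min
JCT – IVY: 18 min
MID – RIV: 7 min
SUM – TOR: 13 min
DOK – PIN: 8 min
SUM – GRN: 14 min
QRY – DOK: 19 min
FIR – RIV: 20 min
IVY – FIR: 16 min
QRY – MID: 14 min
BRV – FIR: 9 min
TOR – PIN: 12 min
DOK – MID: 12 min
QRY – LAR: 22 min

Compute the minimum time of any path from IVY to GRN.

Candidate routes:
IVY - MID - RIV - BRV - GRN: 2+7+2+18 = 29
IVY - LAR - DOK - GRN: 8+12+15 = 35
Cheapest is IVY - MID - RIV - BRV - GRN at 29 min.

29 min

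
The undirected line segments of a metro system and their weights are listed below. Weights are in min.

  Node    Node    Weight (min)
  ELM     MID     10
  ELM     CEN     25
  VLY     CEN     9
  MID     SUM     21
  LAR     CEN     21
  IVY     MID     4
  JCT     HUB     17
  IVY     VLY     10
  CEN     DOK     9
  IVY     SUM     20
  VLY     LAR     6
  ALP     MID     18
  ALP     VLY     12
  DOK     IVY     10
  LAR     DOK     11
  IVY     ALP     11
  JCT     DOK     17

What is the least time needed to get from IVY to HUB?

44 min

Candidate routes:
IVY - DOK - JCT - HUB: 10+17+17 = 44
IVY - VLY - LAR - DOK - JCT - HUB: 10+6+11+17+17 = 61
IVY - VLY - CEN - DOK - JCT - HUB: 10+9+9+17+17 = 62
IVY - ALP - VLY - LAR - DOK - JCT - HUB: 11+12+6+11+17+17 = 74
Cheapest is IVY - DOK - JCT - HUB at 44 min.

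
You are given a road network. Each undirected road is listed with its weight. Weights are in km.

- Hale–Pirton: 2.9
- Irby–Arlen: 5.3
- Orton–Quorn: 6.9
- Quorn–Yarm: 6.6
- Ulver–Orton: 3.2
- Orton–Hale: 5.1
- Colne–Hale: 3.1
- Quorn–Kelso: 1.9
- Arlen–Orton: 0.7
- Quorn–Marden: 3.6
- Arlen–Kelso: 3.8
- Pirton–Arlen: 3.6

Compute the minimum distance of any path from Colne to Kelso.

Enumerating some paths:
Colne - Hale - Orton - Arlen - Kelso: 3.1+5.1+0.7+3.8 = 12.7
Colne - Hale - Pirton - Arlen - Kelso: 3.1+2.9+3.6+3.8 = 13.4
Cheapest is Colne - Hale - Orton - Arlen - Kelso at 12.7 km.

12.7 km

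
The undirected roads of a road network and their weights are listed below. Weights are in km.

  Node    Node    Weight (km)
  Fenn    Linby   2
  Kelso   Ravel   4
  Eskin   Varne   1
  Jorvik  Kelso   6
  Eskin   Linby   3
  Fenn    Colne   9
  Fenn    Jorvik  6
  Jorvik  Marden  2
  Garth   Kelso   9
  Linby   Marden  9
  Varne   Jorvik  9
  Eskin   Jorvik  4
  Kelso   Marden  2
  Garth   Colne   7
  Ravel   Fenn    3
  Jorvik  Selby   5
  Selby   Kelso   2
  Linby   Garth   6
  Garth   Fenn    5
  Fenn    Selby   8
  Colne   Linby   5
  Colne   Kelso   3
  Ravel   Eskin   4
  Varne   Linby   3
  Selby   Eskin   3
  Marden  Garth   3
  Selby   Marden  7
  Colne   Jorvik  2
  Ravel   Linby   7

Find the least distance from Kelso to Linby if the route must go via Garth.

11 km

Best Kelso to Garth: Kelso → Marden → Garth costing 5
Shortest Garth→Linby: Garth → Linby = 6
Total via Garth: 5 + 6 = 11 km.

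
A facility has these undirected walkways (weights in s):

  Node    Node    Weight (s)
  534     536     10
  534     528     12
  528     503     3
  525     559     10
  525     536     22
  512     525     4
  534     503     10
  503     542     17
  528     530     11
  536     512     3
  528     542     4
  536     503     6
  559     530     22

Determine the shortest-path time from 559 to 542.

Shortest distances from 559:
559: 0
525: 10  (via 559)
512: 14  (via 525)
536: 17  (via 512)
530: 22  (via 559)
503: 23  (via 536)
528: 26  (via 503)
534: 27  (via 536)
542: 30  (via 528)
Shortest route: 559 → 525 → 512 → 536 → 503 → 528 → 542 = 30 s.

30 s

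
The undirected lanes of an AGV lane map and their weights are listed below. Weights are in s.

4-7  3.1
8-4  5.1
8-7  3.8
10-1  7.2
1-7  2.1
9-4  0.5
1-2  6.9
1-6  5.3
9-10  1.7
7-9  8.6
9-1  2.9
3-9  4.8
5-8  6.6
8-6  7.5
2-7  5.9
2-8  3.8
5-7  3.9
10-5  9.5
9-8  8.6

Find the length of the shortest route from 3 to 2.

Running Dijkstra from 3:
3: 0
9: 4.8  (via 3)
4: 5.3  (via 9)
10: 6.5  (via 9)
1: 7.7  (via 9)
7: 8.4  (via 4)
8: 10.4  (via 4)
5: 12.3  (via 7)
6: 13  (via 1)
2: 14.2  (via 8)
Shortest route: 3–9–4–8–2 = 14.2 s.

14.2 s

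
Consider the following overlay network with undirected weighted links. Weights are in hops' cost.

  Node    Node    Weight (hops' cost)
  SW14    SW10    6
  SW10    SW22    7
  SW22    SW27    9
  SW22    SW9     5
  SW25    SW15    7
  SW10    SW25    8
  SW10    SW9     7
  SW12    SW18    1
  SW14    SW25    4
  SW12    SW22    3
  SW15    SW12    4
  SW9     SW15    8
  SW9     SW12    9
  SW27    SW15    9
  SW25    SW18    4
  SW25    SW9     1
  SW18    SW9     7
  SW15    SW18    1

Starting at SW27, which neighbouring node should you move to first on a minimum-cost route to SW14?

SW15

Compare a few routes:
SW27–SW22–SW9–SW25–SW14: 9+5+1+4 = 19
SW27–SW15–SW25–SW14: 9+7+4 = 20
SW27–SW22–SW12–SW18–SW25–SW14: 9+3+1+4+4 = 21
SW27–SW15–SW18–SW25–SW14: 9+1+4+4 = 18
Cheapest is SW27–SW15–SW18–SW25–SW14 at 18 hops' cost.
So from SW27 the first move is to SW15.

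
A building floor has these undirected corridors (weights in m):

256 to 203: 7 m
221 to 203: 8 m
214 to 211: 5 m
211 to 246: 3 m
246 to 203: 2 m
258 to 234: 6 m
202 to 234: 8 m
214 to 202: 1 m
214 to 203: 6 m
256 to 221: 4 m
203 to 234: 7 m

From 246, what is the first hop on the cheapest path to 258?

203

Candidate routes:
246 → 203 → 214 → 202 → 234 → 258: 2+6+1+8+6 = 23
246 → 211 → 214 → 202 → 234 → 258: 3+5+1+8+6 = 23
246 → 211 → 214 → 203 → 234 → 258: 3+5+6+7+6 = 27
246 → 203 → 234 → 258: 2+7+6 = 15
The minimum is 15 m via 246 → 203 → 234 → 258.
So from 246 the first move is to 203.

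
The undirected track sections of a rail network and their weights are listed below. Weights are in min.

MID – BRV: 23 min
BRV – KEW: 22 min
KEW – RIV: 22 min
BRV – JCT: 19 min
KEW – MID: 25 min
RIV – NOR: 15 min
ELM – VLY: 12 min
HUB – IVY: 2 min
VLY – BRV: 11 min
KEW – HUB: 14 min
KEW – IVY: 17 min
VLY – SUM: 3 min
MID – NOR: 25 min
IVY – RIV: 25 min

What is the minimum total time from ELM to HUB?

Running Dijkstra from ELM:
ELM: 0
VLY: 12  (via ELM)
SUM: 15  (via VLY)
BRV: 23  (via VLY)
JCT: 42  (via BRV)
KEW: 45  (via BRV)
MID: 46  (via BRV)
HUB: 59  (via KEW)
Shortest route: ELM → VLY → BRV → KEW → HUB = 59 min.

59 min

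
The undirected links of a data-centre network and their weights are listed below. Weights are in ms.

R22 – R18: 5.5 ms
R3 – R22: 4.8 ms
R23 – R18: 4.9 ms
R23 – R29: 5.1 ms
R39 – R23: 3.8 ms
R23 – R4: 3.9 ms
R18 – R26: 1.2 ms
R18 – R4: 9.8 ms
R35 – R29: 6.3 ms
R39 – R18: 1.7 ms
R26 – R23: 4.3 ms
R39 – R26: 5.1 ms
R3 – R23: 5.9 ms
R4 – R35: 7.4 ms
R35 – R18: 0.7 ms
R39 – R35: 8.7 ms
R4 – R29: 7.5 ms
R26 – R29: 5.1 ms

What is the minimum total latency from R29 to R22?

11.8 ms

Candidate routes:
R29 - R23 - R18 - R22: 5.1+4.9+5.5 = 15.5
R29 - R35 - R18 - R22: 6.3+0.7+5.5 = 12.5
R29 - R23 - R3 - R22: 5.1+5.9+4.8 = 15.8
R29 - R26 - R18 - R22: 5.1+1.2+5.5 = 11.8
Cheapest is R29 - R26 - R18 - R22 at 11.8 ms.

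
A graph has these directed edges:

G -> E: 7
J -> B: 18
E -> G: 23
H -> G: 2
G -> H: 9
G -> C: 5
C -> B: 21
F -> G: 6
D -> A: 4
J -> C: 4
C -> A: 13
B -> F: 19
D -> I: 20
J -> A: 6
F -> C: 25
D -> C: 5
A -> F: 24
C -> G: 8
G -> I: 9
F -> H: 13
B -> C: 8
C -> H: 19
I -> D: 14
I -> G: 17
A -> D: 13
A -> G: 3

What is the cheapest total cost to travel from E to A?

41

Compare a few routes:
E → G → I → D → A: 23+9+14+4 = 50
E → G → I → D → C → A: 23+9+14+5+13 = 64
E → G → C → A: 23+5+13 = 41
The minimum is 41 via E → G → C → A.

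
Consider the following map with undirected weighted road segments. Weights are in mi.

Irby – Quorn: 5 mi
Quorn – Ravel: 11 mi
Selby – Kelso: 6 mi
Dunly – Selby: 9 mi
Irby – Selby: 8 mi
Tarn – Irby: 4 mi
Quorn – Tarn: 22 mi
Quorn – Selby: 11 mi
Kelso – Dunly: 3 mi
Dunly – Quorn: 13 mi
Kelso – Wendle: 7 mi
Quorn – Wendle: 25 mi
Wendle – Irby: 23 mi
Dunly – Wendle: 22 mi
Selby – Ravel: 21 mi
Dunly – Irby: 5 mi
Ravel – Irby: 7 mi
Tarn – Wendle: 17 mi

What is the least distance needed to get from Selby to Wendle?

13 mi

Candidate routes:
Selby–Kelso–Wendle: 6+7 = 13
Selby–Dunly–Kelso–Wendle: 9+3+7 = 19
Selby–Irby–Dunly–Kelso–Wendle: 8+5+3+7 = 23
The minimum is 13 mi via Selby–Kelso–Wendle.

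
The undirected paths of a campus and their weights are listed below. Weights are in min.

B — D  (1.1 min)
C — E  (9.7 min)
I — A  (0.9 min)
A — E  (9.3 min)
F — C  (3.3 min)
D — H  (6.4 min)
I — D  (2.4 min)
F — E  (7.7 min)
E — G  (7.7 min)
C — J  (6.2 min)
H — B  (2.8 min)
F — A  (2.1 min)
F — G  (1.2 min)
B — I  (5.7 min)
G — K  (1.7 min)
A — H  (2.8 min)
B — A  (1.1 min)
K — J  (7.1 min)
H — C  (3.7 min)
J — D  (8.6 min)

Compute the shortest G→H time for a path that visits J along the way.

18.7 min

Shortest G→J: G → K → J = 8.8
Shortest J→H: J → C → H = 9.9
Total via J: 8.8 + 9.9 = 18.7 min.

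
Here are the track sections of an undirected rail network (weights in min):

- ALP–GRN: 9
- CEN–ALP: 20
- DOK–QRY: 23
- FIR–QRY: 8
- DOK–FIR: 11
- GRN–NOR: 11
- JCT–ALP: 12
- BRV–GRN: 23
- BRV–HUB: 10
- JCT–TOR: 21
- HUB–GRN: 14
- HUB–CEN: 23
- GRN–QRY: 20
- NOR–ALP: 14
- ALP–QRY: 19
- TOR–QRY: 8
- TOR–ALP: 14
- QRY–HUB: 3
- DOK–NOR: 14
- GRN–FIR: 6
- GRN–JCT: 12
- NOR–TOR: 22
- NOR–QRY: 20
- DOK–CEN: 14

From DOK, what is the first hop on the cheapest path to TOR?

FIR

Candidate routes:
DOK → NOR → TOR: 14+22 = 36
DOK → FIR → QRY → TOR: 11+8+8 = 27
DOK → FIR → GRN → ALP → TOR: 11+6+9+14 = 40
DOK → QRY → TOR: 23+8 = 31
The minimum is 27 min via DOK → FIR → QRY → TOR.
So from DOK the first move is to FIR.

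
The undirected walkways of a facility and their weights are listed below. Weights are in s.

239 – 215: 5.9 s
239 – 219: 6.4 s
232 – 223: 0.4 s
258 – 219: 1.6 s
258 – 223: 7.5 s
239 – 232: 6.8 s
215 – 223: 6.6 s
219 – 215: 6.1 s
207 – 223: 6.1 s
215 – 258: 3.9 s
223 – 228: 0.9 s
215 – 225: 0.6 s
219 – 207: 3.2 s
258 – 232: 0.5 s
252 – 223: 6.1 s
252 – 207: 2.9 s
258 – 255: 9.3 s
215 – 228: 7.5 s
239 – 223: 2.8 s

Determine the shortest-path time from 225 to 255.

Compare a few routes:
225 - 215 - 228 - 223 - 232 - 258 - 255: 0.6+7.5+0.9+0.4+0.5+9.3 = 19.2
225 - 215 - 219 - 258 - 255: 0.6+6.1+1.6+9.3 = 17.6
225 - 215 - 223 - 232 - 258 - 255: 0.6+6.6+0.4+0.5+9.3 = 17.4
225 - 215 - 258 - 255: 0.6+3.9+9.3 = 13.8
The minimum is 13.8 s via 225 - 215 - 258 - 255.

13.8 s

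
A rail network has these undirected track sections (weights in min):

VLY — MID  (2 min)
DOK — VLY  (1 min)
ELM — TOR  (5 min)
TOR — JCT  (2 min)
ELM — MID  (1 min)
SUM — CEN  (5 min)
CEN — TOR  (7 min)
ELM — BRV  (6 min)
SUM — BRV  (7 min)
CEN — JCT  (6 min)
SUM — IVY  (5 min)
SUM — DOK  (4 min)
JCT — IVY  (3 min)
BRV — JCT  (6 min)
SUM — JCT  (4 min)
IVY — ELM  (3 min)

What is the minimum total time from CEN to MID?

12 min

Settle nodes by increasing distance from CEN:
CEN: 0
SUM: 5  (via CEN)
JCT: 6  (via CEN)
TOR: 7  (via CEN)
IVY: 9  (via JCT)
DOK: 9  (via SUM)
VLY: 10  (via DOK)
ELM: 12  (via TOR)
MID: 12  (via VLY)
Shortest route: CEN–SUM–DOK–VLY–MID = 12 min.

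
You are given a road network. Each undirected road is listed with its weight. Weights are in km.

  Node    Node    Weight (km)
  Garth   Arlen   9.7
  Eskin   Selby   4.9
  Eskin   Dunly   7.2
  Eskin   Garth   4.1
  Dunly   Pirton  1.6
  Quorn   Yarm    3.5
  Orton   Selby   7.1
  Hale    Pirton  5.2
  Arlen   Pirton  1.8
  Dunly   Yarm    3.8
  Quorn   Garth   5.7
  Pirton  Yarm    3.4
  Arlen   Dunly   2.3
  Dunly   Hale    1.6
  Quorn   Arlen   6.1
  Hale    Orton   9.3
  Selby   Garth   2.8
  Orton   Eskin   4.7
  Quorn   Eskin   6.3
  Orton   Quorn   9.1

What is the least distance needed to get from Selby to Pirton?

13.7 km

Enumerating some paths:
Selby - Garth - Arlen - Pirton: 2.8+9.7+1.8 = 14.3
Selby - Eskin - Dunly - Pirton: 4.9+7.2+1.6 = 13.7
The minimum is 13.7 km via Selby - Eskin - Dunly - Pirton.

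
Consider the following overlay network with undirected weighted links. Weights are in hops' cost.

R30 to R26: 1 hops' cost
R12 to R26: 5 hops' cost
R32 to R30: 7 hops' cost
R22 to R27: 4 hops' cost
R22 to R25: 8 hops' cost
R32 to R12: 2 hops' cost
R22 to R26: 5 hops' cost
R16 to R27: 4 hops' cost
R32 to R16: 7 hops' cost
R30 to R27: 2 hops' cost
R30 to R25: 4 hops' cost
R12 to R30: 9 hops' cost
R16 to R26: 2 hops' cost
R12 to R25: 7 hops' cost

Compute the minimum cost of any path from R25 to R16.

Shortest distances from R25:
R25: 0
R30: 4  (via R25)
R26: 5  (via R30)
R27: 6  (via R30)
R12: 7  (via R25)
R16: 7  (via R26)
Shortest route: R25–R30–R26–R16 = 7 hops' cost.

7 hops' cost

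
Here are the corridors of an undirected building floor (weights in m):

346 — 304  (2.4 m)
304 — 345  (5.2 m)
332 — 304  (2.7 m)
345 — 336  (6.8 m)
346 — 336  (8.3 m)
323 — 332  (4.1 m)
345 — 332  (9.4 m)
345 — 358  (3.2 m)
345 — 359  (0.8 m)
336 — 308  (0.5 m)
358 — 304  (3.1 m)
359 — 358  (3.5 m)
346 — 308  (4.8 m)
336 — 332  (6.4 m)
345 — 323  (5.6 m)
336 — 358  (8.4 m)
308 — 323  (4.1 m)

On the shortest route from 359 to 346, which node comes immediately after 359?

Compare a few routes:
359–345–358–304–346: 0.8+3.2+3.1+2.4 = 9.5
359–345–304–346: 0.8+5.2+2.4 = 8.4
359–358–304–346: 3.5+3.1+2.4 = 9
Cheapest is 359–345–304–346 at 8.4 m.
So from 359 the first move is to 345.

345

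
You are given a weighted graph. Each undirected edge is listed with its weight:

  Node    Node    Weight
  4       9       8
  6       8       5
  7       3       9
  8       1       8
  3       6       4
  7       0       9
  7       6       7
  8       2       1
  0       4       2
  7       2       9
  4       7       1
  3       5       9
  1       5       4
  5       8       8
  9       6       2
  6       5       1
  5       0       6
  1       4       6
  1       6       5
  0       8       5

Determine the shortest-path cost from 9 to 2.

8

Candidate routes:
9 - 4 - 0 - 8 - 2: 8+2+5+1 = 16
9 - 6 - 5 - 0 - 8 - 2: 2+1+6+5+1 = 15
9 - 6 - 8 - 2: 2+5+1 = 8
9 - 6 - 5 - 8 - 2: 2+1+8+1 = 12
Cheapest is 9 - 6 - 8 - 2 at 8.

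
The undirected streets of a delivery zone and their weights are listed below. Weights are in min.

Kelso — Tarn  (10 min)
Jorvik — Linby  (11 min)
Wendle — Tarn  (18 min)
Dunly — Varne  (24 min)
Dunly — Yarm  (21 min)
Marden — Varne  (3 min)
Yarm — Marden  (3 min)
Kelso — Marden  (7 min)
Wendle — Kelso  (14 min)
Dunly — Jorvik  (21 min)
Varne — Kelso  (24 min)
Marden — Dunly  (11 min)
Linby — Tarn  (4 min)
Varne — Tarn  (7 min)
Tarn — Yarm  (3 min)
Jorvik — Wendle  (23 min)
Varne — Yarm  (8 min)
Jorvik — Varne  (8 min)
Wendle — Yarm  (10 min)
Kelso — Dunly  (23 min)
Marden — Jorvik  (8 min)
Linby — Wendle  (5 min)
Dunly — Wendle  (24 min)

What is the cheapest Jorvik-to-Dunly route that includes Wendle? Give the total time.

Shortest Jorvik→Wendle: Jorvik–Linby–Wendle = 16
Shortest Wendle→Dunly: Wendle–Dunly = 24
Total via Wendle: 16 + 24 = 40 min.

40 min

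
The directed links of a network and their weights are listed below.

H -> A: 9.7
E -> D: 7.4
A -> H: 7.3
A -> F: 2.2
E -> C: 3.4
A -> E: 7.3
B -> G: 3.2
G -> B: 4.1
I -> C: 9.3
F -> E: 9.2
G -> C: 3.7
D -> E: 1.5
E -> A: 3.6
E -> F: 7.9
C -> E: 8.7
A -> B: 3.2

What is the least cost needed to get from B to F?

21.4

Shortest distances from B:
B: 0
G: 3.2  (via B)
C: 6.9  (via G)
E: 15.6  (via C)
A: 19.2  (via E)
F: 21.4  (via A)
Shortest route: B → G → C → E → A → F = 21.4.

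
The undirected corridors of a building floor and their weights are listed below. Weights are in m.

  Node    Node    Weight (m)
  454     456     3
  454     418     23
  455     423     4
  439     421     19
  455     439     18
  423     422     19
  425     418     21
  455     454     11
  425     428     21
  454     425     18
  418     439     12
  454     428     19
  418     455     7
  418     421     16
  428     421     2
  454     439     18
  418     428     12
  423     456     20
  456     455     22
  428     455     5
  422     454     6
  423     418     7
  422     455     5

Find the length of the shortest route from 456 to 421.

21 m

Running Dijkstra from 456:
456: 0
454: 3  (via 456)
422: 9  (via 454)
455: 14  (via 454)
423: 18  (via 455)
428: 19  (via 455)
421: 21  (via 428)
Shortest route: 456–454–455–428–421 = 21 m.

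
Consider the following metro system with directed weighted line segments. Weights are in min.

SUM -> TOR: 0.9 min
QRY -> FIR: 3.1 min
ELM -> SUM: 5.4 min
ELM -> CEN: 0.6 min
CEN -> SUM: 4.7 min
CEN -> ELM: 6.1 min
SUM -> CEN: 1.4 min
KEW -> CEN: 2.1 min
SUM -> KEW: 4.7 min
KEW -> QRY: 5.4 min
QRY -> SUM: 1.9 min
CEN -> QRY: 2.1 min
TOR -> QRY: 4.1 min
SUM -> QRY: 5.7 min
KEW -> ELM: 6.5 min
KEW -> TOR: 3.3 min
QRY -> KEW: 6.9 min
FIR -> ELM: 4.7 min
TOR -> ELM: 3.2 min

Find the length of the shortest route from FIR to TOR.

Enumerating some paths:
FIR → ELM → CEN → SUM → TOR: 4.7+0.6+4.7+0.9 = 10.9
FIR → ELM → CEN → QRY → SUM → TOR: 4.7+0.6+2.1+1.9+0.9 = 10.2
The minimum is 10.2 min via FIR → ELM → CEN → QRY → SUM → TOR.

10.2 min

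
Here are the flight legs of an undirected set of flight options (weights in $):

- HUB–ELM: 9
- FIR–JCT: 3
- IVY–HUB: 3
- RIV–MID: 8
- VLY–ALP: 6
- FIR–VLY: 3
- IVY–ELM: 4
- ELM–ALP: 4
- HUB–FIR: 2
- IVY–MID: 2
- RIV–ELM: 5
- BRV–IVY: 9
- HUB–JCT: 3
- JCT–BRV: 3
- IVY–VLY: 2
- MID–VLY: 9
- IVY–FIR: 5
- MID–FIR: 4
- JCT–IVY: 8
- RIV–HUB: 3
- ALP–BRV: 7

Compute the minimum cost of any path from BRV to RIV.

Compare a few routes:
BRV - JCT - FIR - HUB - RIV: 3+3+2+3 = 11
BRV - IVY - HUB - RIV: 9+3+3 = 15
BRV - JCT - HUB - RIV: 3+3+3 = 9
Cheapest is BRV - JCT - HUB - RIV at $9.

$9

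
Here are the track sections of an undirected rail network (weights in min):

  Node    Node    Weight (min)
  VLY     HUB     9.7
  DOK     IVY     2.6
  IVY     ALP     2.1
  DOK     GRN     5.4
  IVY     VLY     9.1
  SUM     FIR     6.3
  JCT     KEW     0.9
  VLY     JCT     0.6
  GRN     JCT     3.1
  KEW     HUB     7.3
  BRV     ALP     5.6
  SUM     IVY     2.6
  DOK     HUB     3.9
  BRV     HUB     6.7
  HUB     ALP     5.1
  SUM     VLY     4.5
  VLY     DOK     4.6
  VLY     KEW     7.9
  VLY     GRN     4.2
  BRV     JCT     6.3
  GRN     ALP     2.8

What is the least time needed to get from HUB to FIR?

Compare a few routes:
HUB → DOK → VLY → SUM → FIR: 3.9+4.6+4.5+6.3 = 19.3
HUB → DOK → IVY → SUM → FIR: 3.9+2.6+2.6+6.3 = 15.4
HUB → KEW → JCT → VLY → SUM → FIR: 7.3+0.9+0.6+4.5+6.3 = 19.6
HUB → ALP → IVY → SUM → FIR: 5.1+2.1+2.6+6.3 = 16.1
The minimum is 15.4 min via HUB → DOK → IVY → SUM → FIR.

15.4 min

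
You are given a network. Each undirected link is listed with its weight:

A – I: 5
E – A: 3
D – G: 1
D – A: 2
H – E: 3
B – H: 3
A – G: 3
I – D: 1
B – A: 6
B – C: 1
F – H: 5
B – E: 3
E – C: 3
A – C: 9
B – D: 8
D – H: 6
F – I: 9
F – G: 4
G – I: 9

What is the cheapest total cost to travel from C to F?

9

Shortest distances from C:
C: 0
B: 1  (via C)
E: 3  (via C)
H: 4  (via B)
A: 6  (via E)
D: 8  (via A)
F: 9  (via H)
Shortest route: C → B → H → F = 9.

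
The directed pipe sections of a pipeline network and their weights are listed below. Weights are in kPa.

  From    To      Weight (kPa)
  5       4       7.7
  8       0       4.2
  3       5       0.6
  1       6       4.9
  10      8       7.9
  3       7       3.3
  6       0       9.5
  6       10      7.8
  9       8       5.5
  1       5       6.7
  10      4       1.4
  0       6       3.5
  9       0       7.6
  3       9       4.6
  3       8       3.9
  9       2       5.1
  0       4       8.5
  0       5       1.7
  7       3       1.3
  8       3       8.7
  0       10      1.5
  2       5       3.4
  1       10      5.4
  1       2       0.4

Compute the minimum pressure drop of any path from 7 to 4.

Running Dijkstra from 7:
7: 0
3: 1.3  (via 7)
5: 1.9  (via 3)
8: 5.2  (via 3)
9: 5.9  (via 3)
0: 9.4  (via 8)
4: 9.6  (via 5)
Shortest route: 7–3–5–4 = 9.6 kPa.

9.6 kPa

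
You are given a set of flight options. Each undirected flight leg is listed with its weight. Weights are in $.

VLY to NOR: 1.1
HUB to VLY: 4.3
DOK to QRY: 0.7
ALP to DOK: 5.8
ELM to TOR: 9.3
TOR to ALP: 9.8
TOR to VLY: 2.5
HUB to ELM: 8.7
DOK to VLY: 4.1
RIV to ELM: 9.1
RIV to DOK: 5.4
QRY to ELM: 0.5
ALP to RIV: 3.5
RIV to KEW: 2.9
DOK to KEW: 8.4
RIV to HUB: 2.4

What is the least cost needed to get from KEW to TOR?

$12.1

Candidate routes:
KEW → DOK → VLY → TOR: 8.4+4.1+2.5 = 15
KEW → RIV → DOK → VLY → TOR: 2.9+5.4+4.1+2.5 = 14.9
KEW → RIV → HUB → VLY → TOR: 2.9+2.4+4.3+2.5 = 12.1
The minimum is $12.1 via KEW → RIV → HUB → VLY → TOR.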